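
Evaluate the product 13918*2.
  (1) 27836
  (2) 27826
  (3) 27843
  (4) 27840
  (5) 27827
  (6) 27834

13918 * 2 = 27836
1) 27836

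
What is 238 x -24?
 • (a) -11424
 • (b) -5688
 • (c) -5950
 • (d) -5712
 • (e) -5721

238 * -24 = -5712
d) -5712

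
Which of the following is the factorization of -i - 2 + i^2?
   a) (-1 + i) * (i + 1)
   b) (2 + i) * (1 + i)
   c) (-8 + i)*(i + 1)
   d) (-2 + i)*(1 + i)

We need to factor -i - 2 + i^2.
The factored form is (-2 + i)*(1 + i).
d) (-2 + i)*(1 + i)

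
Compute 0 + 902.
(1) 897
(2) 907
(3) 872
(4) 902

0 + 902 = 902
4) 902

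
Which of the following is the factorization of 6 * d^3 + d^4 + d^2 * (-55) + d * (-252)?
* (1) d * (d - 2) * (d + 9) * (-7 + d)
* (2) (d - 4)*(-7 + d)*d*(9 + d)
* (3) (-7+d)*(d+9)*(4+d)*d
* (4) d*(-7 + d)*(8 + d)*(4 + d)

We need to factor 6 * d^3 + d^4 + d^2 * (-55) + d * (-252).
The factored form is (-7+d)*(d+9)*(4+d)*d.
3) (-7+d)*(d+9)*(4+d)*d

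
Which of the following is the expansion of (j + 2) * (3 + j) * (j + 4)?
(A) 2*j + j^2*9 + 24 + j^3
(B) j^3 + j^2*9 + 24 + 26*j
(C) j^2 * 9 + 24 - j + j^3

Expanding (j + 2) * (3 + j) * (j + 4):
= j^3 + j^2*9 + 24 + 26*j
B) j^3 + j^2*9 + 24 + 26*j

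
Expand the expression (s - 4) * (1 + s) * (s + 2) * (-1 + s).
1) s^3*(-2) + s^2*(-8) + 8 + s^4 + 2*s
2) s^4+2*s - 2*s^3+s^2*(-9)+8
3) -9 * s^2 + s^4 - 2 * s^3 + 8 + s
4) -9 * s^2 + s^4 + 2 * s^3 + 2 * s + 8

Expanding (s - 4) * (1 + s) * (s + 2) * (-1 + s):
= s^4+2*s - 2*s^3+s^2*(-9)+8
2) s^4+2*s - 2*s^3+s^2*(-9)+8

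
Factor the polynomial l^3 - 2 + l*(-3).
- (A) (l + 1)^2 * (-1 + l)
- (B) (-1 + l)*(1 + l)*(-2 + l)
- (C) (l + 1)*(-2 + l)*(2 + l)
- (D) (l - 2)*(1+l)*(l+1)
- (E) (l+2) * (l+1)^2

We need to factor l^3 - 2 + l*(-3).
The factored form is (l - 2)*(1+l)*(l+1).
D) (l - 2)*(1+l)*(l+1)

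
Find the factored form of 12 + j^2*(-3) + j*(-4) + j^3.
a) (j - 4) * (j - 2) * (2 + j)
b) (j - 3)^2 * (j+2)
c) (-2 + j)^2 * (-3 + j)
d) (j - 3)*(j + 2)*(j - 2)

We need to factor 12 + j^2*(-3) + j*(-4) + j^3.
The factored form is (j - 3)*(j + 2)*(j - 2).
d) (j - 3)*(j + 2)*(j - 2)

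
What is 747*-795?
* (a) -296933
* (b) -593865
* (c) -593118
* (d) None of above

747 * -795 = -593865
b) -593865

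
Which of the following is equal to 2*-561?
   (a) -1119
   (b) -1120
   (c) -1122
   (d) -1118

2 * -561 = -1122
c) -1122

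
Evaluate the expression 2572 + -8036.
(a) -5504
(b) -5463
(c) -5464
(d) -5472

2572 + -8036 = -5464
c) -5464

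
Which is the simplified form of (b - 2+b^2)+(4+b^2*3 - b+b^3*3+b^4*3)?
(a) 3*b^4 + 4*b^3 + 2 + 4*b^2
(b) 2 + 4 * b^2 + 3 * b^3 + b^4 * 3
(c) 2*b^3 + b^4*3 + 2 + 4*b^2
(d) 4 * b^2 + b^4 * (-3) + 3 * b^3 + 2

Adding the polynomials and combining like terms:
(b - 2 + b^2) + (4 + b^2*3 - b + b^3*3 + b^4*3)
= 2 + 4 * b^2 + 3 * b^3 + b^4 * 3
b) 2 + 4 * b^2 + 3 * b^3 + b^4 * 3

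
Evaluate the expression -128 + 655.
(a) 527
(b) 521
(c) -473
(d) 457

-128 + 655 = 527
a) 527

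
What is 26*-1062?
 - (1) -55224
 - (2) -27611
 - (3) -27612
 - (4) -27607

26 * -1062 = -27612
3) -27612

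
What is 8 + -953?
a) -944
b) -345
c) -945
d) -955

8 + -953 = -945
c) -945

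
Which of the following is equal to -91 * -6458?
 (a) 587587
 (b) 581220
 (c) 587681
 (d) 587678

-91 * -6458 = 587678
d) 587678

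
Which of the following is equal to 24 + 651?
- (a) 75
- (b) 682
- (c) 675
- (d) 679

24 + 651 = 675
c) 675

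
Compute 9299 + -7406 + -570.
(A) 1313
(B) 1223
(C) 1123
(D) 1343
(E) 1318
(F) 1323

First: 9299 + -7406 = 1893
Then: 1893 + -570 = 1323
F) 1323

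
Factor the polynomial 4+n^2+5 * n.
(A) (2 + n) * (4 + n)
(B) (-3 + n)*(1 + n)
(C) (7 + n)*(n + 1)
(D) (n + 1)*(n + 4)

We need to factor 4+n^2+5 * n.
The factored form is (n + 1)*(n + 4).
D) (n + 1)*(n + 4)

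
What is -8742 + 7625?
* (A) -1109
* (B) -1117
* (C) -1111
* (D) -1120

-8742 + 7625 = -1117
B) -1117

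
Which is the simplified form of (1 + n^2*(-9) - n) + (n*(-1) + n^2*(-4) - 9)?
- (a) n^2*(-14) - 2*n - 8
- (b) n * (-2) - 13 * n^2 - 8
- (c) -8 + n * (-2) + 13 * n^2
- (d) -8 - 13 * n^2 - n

Adding the polynomials and combining like terms:
(1 + n^2*(-9) - n) + (n*(-1) + n^2*(-4) - 9)
= n * (-2) - 13 * n^2 - 8
b) n * (-2) - 13 * n^2 - 8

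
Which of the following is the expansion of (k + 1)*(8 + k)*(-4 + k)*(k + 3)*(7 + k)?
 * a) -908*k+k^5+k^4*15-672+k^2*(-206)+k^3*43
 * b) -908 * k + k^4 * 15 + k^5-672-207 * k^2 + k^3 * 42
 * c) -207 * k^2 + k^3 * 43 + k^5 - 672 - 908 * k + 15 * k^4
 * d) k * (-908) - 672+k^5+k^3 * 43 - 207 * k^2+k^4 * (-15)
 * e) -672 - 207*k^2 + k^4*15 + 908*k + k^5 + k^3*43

Expanding (k + 1)*(8 + k)*(-4 + k)*(k + 3)*(7 + k):
= -207 * k^2 + k^3 * 43 + k^5 - 672 - 908 * k + 15 * k^4
c) -207 * k^2 + k^3 * 43 + k^5 - 672 - 908 * k + 15 * k^4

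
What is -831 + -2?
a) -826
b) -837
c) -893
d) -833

-831 + -2 = -833
d) -833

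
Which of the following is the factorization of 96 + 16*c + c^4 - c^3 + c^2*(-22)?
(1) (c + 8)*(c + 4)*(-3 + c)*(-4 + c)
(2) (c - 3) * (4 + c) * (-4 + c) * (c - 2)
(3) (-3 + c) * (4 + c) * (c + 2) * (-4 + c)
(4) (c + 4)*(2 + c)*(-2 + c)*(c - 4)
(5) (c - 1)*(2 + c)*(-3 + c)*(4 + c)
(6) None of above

We need to factor 96 + 16*c + c^4 - c^3 + c^2*(-22).
The factored form is (-3 + c) * (4 + c) * (c + 2) * (-4 + c).
3) (-3 + c) * (4 + c) * (c + 2) * (-4 + c)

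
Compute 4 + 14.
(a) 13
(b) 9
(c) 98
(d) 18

4 + 14 = 18
d) 18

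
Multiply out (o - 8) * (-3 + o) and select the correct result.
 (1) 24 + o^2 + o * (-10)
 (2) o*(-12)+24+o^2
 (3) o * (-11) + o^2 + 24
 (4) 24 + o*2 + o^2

Expanding (o - 8) * (-3 + o):
= o * (-11) + o^2 + 24
3) o * (-11) + o^2 + 24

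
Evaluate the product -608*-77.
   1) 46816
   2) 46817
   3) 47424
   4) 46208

-608 * -77 = 46816
1) 46816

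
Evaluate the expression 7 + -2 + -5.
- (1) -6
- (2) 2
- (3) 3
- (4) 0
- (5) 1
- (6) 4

First: 7 + -2 = 5
Then: 5 + -5 = 0
4) 0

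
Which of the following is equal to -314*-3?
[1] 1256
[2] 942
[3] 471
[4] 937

-314 * -3 = 942
2) 942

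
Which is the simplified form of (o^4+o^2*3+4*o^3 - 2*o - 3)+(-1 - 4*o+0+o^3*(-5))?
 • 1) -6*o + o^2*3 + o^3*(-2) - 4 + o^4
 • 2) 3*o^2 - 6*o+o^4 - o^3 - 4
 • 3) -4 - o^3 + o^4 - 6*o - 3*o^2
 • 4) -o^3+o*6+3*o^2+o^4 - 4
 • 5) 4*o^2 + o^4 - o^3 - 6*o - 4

Adding the polynomials and combining like terms:
(o^4 + o^2*3 + 4*o^3 - 2*o - 3) + (-1 - 4*o + 0 + o^3*(-5))
= 3*o^2 - 6*o+o^4 - o^3 - 4
2) 3*o^2 - 6*o+o^4 - o^3 - 4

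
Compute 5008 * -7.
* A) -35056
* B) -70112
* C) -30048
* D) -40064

5008 * -7 = -35056
A) -35056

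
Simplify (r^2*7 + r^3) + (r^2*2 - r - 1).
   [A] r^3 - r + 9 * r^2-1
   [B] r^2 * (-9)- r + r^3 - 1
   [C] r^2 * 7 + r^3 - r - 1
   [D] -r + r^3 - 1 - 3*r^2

Adding the polynomials and combining like terms:
(r^2*7 + r^3) + (r^2*2 - r - 1)
= r^3 - r + 9 * r^2-1
A) r^3 - r + 9 * r^2-1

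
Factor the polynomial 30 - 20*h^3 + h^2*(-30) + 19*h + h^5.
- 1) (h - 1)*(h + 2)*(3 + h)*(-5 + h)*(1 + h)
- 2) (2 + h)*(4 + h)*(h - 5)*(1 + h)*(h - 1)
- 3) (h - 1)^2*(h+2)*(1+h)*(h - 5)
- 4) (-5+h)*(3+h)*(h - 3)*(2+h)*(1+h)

We need to factor 30 - 20*h^3 + h^2*(-30) + 19*h + h^5.
The factored form is (h - 1)*(h + 2)*(3 + h)*(-5 + h)*(1 + h).
1) (h - 1)*(h + 2)*(3 + h)*(-5 + h)*(1 + h)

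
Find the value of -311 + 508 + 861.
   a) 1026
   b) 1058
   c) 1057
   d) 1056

First: -311 + 508 = 197
Then: 197 + 861 = 1058
b) 1058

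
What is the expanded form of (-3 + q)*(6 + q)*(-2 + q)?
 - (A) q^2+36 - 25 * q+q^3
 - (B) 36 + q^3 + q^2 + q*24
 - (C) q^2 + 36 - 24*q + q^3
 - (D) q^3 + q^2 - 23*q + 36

Expanding (-3 + q)*(6 + q)*(-2 + q):
= q^2 + 36 - 24*q + q^3
C) q^2 + 36 - 24*q + q^3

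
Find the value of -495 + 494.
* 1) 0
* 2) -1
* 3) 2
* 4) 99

-495 + 494 = -1
2) -1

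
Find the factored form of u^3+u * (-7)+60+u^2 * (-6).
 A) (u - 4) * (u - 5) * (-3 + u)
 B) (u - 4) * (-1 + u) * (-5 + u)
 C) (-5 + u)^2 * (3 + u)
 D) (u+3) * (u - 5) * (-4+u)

We need to factor u^3+u * (-7)+60+u^2 * (-6).
The factored form is (u+3) * (u - 5) * (-4+u).
D) (u+3) * (u - 5) * (-4+u)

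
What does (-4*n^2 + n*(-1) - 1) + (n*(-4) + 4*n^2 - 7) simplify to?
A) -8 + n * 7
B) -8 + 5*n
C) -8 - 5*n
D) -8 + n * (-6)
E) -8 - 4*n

Adding the polynomials and combining like terms:
(-4*n^2 + n*(-1) - 1) + (n*(-4) + 4*n^2 - 7)
= -8 - 5*n
C) -8 - 5*n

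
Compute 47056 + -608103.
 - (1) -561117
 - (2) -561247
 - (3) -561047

47056 + -608103 = -561047
3) -561047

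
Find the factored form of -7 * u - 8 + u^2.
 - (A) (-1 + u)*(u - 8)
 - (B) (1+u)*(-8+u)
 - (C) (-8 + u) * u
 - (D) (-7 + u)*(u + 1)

We need to factor -7 * u - 8 + u^2.
The factored form is (1+u)*(-8+u).
B) (1+u)*(-8+u)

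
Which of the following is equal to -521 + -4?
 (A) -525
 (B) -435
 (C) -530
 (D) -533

-521 + -4 = -525
A) -525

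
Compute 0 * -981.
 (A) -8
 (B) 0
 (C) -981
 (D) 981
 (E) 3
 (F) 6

0 * -981 = 0
B) 0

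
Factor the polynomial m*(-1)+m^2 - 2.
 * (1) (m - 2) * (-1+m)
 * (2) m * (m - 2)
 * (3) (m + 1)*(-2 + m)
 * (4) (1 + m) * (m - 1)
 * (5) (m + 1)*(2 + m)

We need to factor m*(-1)+m^2 - 2.
The factored form is (m + 1)*(-2 + m).
3) (m + 1)*(-2 + m)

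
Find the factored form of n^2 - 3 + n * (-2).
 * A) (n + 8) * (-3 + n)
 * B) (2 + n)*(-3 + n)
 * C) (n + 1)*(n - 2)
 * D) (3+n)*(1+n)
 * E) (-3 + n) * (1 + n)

We need to factor n^2 - 3 + n * (-2).
The factored form is (-3 + n) * (1 + n).
E) (-3 + n) * (1 + n)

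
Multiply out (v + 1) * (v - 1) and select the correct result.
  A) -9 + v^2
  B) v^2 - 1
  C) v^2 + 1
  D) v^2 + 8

Expanding (v + 1) * (v - 1):
= v^2 - 1
B) v^2 - 1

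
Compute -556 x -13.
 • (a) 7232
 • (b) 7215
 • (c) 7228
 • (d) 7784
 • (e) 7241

-556 * -13 = 7228
c) 7228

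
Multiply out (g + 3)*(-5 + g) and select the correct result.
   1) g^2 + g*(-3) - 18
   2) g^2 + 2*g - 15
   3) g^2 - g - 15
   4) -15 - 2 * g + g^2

Expanding (g + 3)*(-5 + g):
= -15 - 2 * g + g^2
4) -15 - 2 * g + g^2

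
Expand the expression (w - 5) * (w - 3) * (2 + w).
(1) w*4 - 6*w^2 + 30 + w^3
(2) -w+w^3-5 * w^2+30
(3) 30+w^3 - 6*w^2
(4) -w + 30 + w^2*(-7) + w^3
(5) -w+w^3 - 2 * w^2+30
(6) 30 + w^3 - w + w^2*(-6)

Expanding (w - 5) * (w - 3) * (2 + w):
= 30 + w^3 - w + w^2*(-6)
6) 30 + w^3 - w + w^2*(-6)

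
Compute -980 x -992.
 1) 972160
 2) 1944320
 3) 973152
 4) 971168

-980 * -992 = 972160
1) 972160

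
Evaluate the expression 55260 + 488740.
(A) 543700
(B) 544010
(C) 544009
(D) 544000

55260 + 488740 = 544000
D) 544000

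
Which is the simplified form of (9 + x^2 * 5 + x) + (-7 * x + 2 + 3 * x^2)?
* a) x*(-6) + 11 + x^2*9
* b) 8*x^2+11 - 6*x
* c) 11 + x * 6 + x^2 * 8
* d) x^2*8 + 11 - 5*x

Adding the polynomials and combining like terms:
(9 + x^2*5 + x) + (-7*x + 2 + 3*x^2)
= 8*x^2+11 - 6*x
b) 8*x^2+11 - 6*x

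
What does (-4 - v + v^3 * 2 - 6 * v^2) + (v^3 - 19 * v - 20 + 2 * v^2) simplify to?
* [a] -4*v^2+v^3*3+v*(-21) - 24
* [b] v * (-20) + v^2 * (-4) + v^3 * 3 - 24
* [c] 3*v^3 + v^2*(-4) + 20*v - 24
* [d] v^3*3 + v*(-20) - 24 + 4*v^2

Adding the polynomials and combining like terms:
(-4 - v + v^3*2 - 6*v^2) + (v^3 - 19*v - 20 + 2*v^2)
= v * (-20) + v^2 * (-4) + v^3 * 3 - 24
b) v * (-20) + v^2 * (-4) + v^3 * 3 - 24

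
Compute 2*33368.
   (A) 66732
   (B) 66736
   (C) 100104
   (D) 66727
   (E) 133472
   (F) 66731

2 * 33368 = 66736
B) 66736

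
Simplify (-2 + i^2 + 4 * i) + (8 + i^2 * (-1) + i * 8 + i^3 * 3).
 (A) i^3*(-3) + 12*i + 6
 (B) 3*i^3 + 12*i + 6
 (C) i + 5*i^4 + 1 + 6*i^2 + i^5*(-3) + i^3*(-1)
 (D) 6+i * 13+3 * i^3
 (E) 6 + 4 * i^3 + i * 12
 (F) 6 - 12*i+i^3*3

Adding the polynomials and combining like terms:
(-2 + i^2 + 4*i) + (8 + i^2*(-1) + i*8 + i^3*3)
= 3*i^3 + 12*i + 6
B) 3*i^3 + 12*i + 6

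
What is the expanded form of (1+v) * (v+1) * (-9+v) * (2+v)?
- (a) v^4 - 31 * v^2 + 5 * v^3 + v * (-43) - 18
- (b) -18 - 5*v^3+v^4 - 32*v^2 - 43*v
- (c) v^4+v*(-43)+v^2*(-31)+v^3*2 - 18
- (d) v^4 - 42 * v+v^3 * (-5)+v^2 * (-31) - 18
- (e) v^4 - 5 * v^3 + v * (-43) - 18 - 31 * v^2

Expanding (1+v) * (v+1) * (-9+v) * (2+v):
= v^4 - 5 * v^3 + v * (-43) - 18 - 31 * v^2
e) v^4 - 5 * v^3 + v * (-43) - 18 - 31 * v^2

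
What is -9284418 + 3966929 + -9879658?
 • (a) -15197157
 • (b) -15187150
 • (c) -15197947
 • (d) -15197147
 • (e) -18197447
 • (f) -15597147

First: -9284418 + 3966929 = -5317489
Then: -5317489 + -9879658 = -15197147
d) -15197147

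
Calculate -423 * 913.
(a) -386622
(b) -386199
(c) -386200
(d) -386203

-423 * 913 = -386199
b) -386199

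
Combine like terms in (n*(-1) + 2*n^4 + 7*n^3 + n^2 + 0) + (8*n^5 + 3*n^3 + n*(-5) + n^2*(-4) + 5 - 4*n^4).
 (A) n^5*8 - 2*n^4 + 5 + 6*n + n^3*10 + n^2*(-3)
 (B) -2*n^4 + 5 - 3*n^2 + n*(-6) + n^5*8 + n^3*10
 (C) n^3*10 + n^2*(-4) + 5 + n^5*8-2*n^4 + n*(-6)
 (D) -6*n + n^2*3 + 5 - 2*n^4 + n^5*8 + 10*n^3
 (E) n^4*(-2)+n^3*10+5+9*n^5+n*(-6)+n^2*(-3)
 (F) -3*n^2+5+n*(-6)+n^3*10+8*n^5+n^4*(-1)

Adding the polynomials and combining like terms:
(n*(-1) + 2*n^4 + 7*n^3 + n^2 + 0) + (8*n^5 + 3*n^3 + n*(-5) + n^2*(-4) + 5 - 4*n^4)
= -2*n^4 + 5 - 3*n^2 + n*(-6) + n^5*8 + n^3*10
B) -2*n^4 + 5 - 3*n^2 + n*(-6) + n^5*8 + n^3*10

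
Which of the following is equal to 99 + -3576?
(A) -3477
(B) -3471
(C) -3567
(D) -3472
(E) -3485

99 + -3576 = -3477
A) -3477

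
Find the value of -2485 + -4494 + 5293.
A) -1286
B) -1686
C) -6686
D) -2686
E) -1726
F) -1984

First: -2485 + -4494 = -6979
Then: -6979 + 5293 = -1686
B) -1686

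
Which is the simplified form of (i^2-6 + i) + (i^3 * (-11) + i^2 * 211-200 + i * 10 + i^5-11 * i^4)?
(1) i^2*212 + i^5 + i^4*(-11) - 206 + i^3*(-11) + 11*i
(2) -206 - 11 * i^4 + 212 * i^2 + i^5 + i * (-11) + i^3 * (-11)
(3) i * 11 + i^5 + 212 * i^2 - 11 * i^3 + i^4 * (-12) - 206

Adding the polynomials and combining like terms:
(i^2 - 6 + i) + (i^3*(-11) + i^2*211 - 200 + i*10 + i^5 - 11*i^4)
= i^2*212 + i^5 + i^4*(-11) - 206 + i^3*(-11) + 11*i
1) i^2*212 + i^5 + i^4*(-11) - 206 + i^3*(-11) + 11*i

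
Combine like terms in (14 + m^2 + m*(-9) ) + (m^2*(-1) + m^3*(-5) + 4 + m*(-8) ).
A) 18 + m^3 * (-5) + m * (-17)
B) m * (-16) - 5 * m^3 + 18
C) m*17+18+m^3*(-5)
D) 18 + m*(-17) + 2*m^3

Adding the polynomials and combining like terms:
(14 + m^2 + m*(-9)) + (m^2*(-1) + m^3*(-5) + 4 + m*(-8))
= 18 + m^3 * (-5) + m * (-17)
A) 18 + m^3 * (-5) + m * (-17)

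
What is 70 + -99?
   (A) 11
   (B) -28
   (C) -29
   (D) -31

70 + -99 = -29
C) -29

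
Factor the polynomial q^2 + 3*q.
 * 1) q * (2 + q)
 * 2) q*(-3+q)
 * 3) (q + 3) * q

We need to factor q^2 + 3*q.
The factored form is (q + 3) * q.
3) (q + 3) * q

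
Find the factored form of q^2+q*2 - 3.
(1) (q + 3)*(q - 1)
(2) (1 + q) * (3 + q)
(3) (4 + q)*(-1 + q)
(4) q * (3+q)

We need to factor q^2+q*2 - 3.
The factored form is (q + 3)*(q - 1).
1) (q + 3)*(q - 1)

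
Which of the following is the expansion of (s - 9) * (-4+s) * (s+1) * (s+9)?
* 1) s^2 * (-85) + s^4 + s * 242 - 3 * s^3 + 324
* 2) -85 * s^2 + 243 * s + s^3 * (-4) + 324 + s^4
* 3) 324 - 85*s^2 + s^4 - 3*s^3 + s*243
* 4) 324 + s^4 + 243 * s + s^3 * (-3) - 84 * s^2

Expanding (s - 9) * (-4+s) * (s+1) * (s+9):
= 324 - 85*s^2 + s^4 - 3*s^3 + s*243
3) 324 - 85*s^2 + s^4 - 3*s^3 + s*243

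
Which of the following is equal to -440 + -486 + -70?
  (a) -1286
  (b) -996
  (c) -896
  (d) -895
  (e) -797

First: -440 + -486 = -926
Then: -926 + -70 = -996
b) -996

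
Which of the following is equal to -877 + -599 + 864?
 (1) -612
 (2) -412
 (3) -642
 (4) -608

First: -877 + -599 = -1476
Then: -1476 + 864 = -612
1) -612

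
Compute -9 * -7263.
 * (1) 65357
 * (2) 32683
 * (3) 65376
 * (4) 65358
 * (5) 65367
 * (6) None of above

-9 * -7263 = 65367
5) 65367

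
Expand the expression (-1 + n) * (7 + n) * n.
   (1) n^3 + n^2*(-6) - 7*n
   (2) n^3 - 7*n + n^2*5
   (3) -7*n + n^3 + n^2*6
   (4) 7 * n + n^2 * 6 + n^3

Expanding (-1 + n) * (7 + n) * n:
= -7*n + n^3 + n^2*6
3) -7*n + n^3 + n^2*6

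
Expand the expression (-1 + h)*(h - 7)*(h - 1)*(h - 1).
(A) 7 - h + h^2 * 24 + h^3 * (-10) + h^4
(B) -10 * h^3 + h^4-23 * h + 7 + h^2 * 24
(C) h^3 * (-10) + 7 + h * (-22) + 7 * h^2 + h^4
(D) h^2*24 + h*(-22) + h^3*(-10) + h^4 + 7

Expanding (-1 + h)*(h - 7)*(h - 1)*(h - 1):
= h^2*24 + h*(-22) + h^3*(-10) + h^4 + 7
D) h^2*24 + h*(-22) + h^3*(-10) + h^4 + 7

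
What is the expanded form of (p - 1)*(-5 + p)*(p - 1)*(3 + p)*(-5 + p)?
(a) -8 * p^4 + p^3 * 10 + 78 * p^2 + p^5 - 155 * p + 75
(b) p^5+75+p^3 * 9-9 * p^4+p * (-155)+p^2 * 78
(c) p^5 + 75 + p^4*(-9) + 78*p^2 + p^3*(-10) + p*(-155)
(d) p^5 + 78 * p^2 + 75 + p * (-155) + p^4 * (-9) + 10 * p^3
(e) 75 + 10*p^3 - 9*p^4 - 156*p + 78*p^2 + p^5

Expanding (p - 1)*(-5 + p)*(p - 1)*(3 + p)*(-5 + p):
= p^5 + 78 * p^2 + 75 + p * (-155) + p^4 * (-9) + 10 * p^3
d) p^5 + 78 * p^2 + 75 + p * (-155) + p^4 * (-9) + 10 * p^3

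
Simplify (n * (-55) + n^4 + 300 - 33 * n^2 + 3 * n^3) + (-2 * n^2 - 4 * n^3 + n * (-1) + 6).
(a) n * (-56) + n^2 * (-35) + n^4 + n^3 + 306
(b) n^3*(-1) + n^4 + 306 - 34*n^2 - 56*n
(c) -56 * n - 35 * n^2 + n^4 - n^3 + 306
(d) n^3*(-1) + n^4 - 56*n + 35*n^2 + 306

Adding the polynomials and combining like terms:
(n*(-55) + n^4 + 300 - 33*n^2 + 3*n^3) + (-2*n^2 - 4*n^3 + n*(-1) + 6)
= -56 * n - 35 * n^2 + n^4 - n^3 + 306
c) -56 * n - 35 * n^2 + n^4 - n^3 + 306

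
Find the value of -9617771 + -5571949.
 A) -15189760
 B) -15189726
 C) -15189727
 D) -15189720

-9617771 + -5571949 = -15189720
D) -15189720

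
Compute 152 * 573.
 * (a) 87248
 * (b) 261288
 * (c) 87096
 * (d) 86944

152 * 573 = 87096
c) 87096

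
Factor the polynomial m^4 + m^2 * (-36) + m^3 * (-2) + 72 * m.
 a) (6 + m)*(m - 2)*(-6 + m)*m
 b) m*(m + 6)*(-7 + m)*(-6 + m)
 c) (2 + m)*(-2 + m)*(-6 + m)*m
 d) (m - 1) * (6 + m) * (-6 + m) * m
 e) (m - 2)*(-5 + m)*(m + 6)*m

We need to factor m^4 + m^2 * (-36) + m^3 * (-2) + 72 * m.
The factored form is (6 + m)*(m - 2)*(-6 + m)*m.
a) (6 + m)*(m - 2)*(-6 + m)*m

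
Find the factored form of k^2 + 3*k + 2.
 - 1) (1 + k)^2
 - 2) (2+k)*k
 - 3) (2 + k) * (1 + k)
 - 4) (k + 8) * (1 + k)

We need to factor k^2 + 3*k + 2.
The factored form is (2 + k) * (1 + k).
3) (2 + k) * (1 + k)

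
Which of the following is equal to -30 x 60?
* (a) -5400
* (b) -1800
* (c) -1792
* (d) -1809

-30 * 60 = -1800
b) -1800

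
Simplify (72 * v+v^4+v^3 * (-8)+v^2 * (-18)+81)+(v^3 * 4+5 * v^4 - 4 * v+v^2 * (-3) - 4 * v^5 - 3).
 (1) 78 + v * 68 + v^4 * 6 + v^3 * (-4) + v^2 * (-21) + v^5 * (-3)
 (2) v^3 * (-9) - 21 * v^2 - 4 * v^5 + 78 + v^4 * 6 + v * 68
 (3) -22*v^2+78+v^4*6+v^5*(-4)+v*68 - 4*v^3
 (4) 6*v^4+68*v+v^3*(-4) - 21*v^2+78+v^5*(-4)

Adding the polynomials and combining like terms:
(72*v + v^4 + v^3*(-8) + v^2*(-18) + 81) + (v^3*4 + 5*v^4 - 4*v + v^2*(-3) - 4*v^5 - 3)
= 6*v^4+68*v+v^3*(-4) - 21*v^2+78+v^5*(-4)
4) 6*v^4+68*v+v^3*(-4) - 21*v^2+78+v^5*(-4)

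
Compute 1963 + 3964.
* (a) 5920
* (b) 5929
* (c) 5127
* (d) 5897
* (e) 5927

1963 + 3964 = 5927
e) 5927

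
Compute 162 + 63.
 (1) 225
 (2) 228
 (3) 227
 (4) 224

162 + 63 = 225
1) 225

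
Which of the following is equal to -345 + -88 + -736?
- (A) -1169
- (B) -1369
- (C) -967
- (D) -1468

First: -345 + -88 = -433
Then: -433 + -736 = -1169
A) -1169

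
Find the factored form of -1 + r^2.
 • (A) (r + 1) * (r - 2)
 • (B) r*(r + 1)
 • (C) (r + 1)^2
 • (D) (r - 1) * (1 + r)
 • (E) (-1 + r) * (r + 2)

We need to factor -1 + r^2.
The factored form is (r - 1) * (1 + r).
D) (r - 1) * (1 + r)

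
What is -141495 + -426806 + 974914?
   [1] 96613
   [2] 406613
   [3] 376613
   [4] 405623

First: -141495 + -426806 = -568301
Then: -568301 + 974914 = 406613
2) 406613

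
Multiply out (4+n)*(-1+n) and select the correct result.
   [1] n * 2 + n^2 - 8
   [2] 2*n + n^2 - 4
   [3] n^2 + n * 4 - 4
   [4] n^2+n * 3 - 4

Expanding (4+n)*(-1+n):
= n^2+n * 3 - 4
4) n^2+n * 3 - 4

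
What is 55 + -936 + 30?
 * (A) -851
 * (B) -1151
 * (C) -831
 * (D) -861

First: 55 + -936 = -881
Then: -881 + 30 = -851
A) -851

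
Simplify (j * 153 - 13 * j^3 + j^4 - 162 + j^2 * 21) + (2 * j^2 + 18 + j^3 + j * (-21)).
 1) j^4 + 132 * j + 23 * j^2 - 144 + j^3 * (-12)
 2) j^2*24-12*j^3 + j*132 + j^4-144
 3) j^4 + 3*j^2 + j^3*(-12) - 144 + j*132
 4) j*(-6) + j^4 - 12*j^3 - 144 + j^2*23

Adding the polynomials and combining like terms:
(j*153 - 13*j^3 + j^4 - 162 + j^2*21) + (2*j^2 + 18 + j^3 + j*(-21))
= j^4 + 132 * j + 23 * j^2 - 144 + j^3 * (-12)
1) j^4 + 132 * j + 23 * j^2 - 144 + j^3 * (-12)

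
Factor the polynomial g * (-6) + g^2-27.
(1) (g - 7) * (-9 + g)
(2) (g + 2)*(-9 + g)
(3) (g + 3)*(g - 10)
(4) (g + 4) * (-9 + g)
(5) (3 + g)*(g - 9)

We need to factor g * (-6) + g^2-27.
The factored form is (3 + g)*(g - 9).
5) (3 + g)*(g - 9)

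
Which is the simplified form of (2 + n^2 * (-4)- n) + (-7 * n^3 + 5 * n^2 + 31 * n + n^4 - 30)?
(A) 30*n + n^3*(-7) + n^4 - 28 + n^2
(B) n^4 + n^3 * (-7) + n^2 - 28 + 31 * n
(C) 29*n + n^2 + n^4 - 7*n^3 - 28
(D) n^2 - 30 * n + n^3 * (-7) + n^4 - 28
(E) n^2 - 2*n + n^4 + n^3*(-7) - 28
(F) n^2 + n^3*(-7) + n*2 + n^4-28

Adding the polynomials and combining like terms:
(2 + n^2*(-4) - n) + (-7*n^3 + 5*n^2 + 31*n + n^4 - 30)
= 30*n + n^3*(-7) + n^4 - 28 + n^2
A) 30*n + n^3*(-7) + n^4 - 28 + n^2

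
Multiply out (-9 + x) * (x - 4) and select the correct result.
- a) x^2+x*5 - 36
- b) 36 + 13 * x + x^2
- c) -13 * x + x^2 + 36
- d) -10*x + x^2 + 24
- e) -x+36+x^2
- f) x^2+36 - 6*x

Expanding (-9 + x) * (x - 4):
= -13 * x + x^2 + 36
c) -13 * x + x^2 + 36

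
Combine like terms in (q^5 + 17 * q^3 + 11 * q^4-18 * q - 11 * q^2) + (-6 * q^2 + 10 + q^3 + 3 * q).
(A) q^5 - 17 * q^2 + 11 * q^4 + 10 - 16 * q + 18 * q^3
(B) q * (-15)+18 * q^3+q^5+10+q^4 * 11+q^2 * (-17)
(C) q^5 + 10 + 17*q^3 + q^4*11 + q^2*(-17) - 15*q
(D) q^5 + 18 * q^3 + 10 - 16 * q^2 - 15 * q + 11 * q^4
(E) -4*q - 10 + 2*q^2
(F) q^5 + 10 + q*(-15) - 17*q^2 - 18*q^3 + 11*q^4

Adding the polynomials and combining like terms:
(q^5 + 17*q^3 + 11*q^4 - 18*q - 11*q^2) + (-6*q^2 + 10 + q^3 + 3*q)
= q * (-15)+18 * q^3+q^5+10+q^4 * 11+q^2 * (-17)
B) q * (-15)+18 * q^3+q^5+10+q^4 * 11+q^2 * (-17)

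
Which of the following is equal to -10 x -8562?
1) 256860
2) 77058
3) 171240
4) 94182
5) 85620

-10 * -8562 = 85620
5) 85620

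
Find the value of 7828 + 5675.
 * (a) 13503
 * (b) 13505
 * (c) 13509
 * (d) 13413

7828 + 5675 = 13503
a) 13503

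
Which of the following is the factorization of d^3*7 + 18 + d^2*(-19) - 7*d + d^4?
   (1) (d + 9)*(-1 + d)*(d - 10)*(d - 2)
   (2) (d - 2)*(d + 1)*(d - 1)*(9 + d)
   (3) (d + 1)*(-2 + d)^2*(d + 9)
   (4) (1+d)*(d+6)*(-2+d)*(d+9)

We need to factor d^3*7 + 18 + d^2*(-19) - 7*d + d^4.
The factored form is (d - 2)*(d + 1)*(d - 1)*(9 + d).
2) (d - 2)*(d + 1)*(d - 1)*(9 + d)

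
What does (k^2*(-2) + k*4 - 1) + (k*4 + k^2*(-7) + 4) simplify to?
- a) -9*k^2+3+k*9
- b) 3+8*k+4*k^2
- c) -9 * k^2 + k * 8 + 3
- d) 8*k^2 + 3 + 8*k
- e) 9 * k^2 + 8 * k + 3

Adding the polynomials and combining like terms:
(k^2*(-2) + k*4 - 1) + (k*4 + k^2*(-7) + 4)
= -9 * k^2 + k * 8 + 3
c) -9 * k^2 + k * 8 + 3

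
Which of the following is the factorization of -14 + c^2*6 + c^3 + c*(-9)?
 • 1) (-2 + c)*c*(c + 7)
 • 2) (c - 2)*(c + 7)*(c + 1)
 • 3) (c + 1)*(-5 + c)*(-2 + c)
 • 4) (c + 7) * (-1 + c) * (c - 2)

We need to factor -14 + c^2*6 + c^3 + c*(-9).
The factored form is (c - 2)*(c + 7)*(c + 1).
2) (c - 2)*(c + 7)*(c + 1)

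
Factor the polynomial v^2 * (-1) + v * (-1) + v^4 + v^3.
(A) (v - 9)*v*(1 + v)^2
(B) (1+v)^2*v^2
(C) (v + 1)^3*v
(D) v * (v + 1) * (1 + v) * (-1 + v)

We need to factor v^2 * (-1) + v * (-1) + v^4 + v^3.
The factored form is v * (v + 1) * (1 + v) * (-1 + v).
D) v * (v + 1) * (1 + v) * (-1 + v)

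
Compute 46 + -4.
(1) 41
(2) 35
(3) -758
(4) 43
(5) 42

46 + -4 = 42
5) 42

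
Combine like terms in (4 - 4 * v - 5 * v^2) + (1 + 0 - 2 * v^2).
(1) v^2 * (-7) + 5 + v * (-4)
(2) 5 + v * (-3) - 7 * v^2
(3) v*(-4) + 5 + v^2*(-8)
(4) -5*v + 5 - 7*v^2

Adding the polynomials and combining like terms:
(4 - 4*v - 5*v^2) + (1 + 0 - 2*v^2)
= v^2 * (-7) + 5 + v * (-4)
1) v^2 * (-7) + 5 + v * (-4)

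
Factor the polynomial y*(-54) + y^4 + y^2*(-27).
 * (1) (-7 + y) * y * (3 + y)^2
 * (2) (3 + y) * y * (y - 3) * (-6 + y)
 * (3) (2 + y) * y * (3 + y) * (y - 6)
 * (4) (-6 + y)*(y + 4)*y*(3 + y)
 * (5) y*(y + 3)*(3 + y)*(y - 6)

We need to factor y*(-54) + y^4 + y^2*(-27).
The factored form is y*(y + 3)*(3 + y)*(y - 6).
5) y*(y + 3)*(3 + y)*(y - 6)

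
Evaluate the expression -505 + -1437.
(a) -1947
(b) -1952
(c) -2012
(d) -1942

-505 + -1437 = -1942
d) -1942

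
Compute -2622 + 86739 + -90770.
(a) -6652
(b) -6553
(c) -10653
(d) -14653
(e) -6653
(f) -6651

First: -2622 + 86739 = 84117
Then: 84117 + -90770 = -6653
e) -6653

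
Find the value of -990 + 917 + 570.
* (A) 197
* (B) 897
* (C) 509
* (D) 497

First: -990 + 917 = -73
Then: -73 + 570 = 497
D) 497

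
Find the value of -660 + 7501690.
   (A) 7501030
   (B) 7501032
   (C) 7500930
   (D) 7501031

-660 + 7501690 = 7501030
A) 7501030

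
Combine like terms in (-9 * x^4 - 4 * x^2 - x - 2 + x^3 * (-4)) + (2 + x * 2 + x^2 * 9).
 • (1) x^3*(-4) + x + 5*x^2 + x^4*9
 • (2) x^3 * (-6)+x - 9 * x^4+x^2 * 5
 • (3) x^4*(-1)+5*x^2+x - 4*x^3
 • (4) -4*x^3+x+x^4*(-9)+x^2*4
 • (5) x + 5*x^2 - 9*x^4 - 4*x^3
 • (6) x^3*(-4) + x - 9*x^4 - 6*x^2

Adding the polynomials and combining like terms:
(-9*x^4 - 4*x^2 - x - 2 + x^3*(-4)) + (2 + x*2 + x^2*9)
= x + 5*x^2 - 9*x^4 - 4*x^3
5) x + 5*x^2 - 9*x^4 - 4*x^3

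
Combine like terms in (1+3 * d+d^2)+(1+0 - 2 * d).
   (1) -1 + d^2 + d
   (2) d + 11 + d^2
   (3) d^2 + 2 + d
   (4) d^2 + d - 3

Adding the polynomials and combining like terms:
(1 + 3*d + d^2) + (1 + 0 - 2*d)
= d^2 + 2 + d
3) d^2 + 2 + d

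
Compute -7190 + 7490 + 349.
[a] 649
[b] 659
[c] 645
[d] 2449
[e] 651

First: -7190 + 7490 = 300
Then: 300 + 349 = 649
a) 649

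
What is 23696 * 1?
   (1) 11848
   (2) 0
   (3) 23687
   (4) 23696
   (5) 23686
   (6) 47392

23696 * 1 = 23696
4) 23696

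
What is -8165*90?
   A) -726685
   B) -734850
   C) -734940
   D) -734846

-8165 * 90 = -734850
B) -734850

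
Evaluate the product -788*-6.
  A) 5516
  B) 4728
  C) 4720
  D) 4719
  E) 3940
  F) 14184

-788 * -6 = 4728
B) 4728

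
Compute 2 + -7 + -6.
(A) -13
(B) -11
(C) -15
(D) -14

First: 2 + -7 = -5
Then: -5 + -6 = -11
B) -11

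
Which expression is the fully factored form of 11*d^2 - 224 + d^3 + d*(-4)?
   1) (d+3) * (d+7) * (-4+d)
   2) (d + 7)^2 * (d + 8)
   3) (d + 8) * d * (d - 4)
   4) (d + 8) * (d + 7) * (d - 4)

We need to factor 11*d^2 - 224 + d^3 + d*(-4).
The factored form is (d + 8) * (d + 7) * (d - 4).
4) (d + 8) * (d + 7) * (d - 4)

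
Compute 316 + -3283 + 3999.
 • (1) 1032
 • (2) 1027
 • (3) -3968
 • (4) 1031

First: 316 + -3283 = -2967
Then: -2967 + 3999 = 1032
1) 1032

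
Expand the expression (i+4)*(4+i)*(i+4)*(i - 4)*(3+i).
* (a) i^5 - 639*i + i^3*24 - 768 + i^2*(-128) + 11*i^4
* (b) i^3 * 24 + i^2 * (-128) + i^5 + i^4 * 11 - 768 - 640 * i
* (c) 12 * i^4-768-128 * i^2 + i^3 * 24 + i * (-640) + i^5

Expanding (i+4)*(4+i)*(i+4)*(i - 4)*(3+i):
= i^3 * 24 + i^2 * (-128) + i^5 + i^4 * 11 - 768 - 640 * i
b) i^3 * 24 + i^2 * (-128) + i^5 + i^4 * 11 - 768 - 640 * i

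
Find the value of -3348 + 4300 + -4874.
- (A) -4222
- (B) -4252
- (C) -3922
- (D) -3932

First: -3348 + 4300 = 952
Then: 952 + -4874 = -3922
C) -3922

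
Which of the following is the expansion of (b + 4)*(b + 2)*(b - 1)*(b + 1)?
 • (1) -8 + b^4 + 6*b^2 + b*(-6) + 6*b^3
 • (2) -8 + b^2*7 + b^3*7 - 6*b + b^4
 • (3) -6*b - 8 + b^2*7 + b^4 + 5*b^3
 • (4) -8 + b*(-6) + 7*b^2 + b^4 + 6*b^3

Expanding (b + 4)*(b + 2)*(b - 1)*(b + 1):
= -8 + b*(-6) + 7*b^2 + b^4 + 6*b^3
4) -8 + b*(-6) + 7*b^2 + b^4 + 6*b^3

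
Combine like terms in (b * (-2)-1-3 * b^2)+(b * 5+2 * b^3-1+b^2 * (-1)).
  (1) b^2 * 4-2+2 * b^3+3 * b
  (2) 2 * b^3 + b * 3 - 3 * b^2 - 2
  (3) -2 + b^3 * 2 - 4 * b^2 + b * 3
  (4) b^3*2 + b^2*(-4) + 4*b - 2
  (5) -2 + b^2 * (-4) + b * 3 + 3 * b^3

Adding the polynomials and combining like terms:
(b*(-2) - 1 - 3*b^2) + (b*5 + 2*b^3 - 1 + b^2*(-1))
= -2 + b^3 * 2 - 4 * b^2 + b * 3
3) -2 + b^3 * 2 - 4 * b^2 + b * 3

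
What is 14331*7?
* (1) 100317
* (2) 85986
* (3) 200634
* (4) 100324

14331 * 7 = 100317
1) 100317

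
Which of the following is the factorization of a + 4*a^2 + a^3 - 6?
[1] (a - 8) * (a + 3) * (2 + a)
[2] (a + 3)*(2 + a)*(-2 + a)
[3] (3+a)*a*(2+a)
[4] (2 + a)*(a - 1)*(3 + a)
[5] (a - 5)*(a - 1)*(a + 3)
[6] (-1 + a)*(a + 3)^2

We need to factor a + 4*a^2 + a^3 - 6.
The factored form is (2 + a)*(a - 1)*(3 + a).
4) (2 + a)*(a - 1)*(3 + a)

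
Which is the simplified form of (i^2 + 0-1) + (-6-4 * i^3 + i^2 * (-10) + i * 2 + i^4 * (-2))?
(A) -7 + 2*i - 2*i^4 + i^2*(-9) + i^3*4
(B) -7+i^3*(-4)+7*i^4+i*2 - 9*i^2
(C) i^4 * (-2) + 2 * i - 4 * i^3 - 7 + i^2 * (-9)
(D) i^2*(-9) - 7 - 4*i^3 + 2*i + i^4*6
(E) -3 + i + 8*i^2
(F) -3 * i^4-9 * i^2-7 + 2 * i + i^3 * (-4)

Adding the polynomials and combining like terms:
(i^2 + 0 - 1) + (-6 - 4*i^3 + i^2*(-10) + i*2 + i^4*(-2))
= i^4 * (-2) + 2 * i - 4 * i^3 - 7 + i^2 * (-9)
C) i^4 * (-2) + 2 * i - 4 * i^3 - 7 + i^2 * (-9)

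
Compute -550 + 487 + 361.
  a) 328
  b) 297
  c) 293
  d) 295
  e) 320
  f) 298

First: -550 + 487 = -63
Then: -63 + 361 = 298
f) 298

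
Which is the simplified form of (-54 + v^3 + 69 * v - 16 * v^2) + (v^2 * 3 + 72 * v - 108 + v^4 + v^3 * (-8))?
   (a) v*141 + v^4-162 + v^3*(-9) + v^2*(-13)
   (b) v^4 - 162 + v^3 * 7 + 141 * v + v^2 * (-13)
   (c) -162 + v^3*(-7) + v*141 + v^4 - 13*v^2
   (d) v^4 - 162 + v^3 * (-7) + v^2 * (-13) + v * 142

Adding the polynomials and combining like terms:
(-54 + v^3 + 69*v - 16*v^2) + (v^2*3 + 72*v - 108 + v^4 + v^3*(-8))
= -162 + v^3*(-7) + v*141 + v^4 - 13*v^2
c) -162 + v^3*(-7) + v*141 + v^4 - 13*v^2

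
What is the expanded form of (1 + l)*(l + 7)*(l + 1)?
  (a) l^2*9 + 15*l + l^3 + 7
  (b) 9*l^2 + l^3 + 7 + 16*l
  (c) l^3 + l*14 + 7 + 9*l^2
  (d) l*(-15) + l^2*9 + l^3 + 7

Expanding (1 + l)*(l + 7)*(l + 1):
= l^2*9 + 15*l + l^3 + 7
a) l^2*9 + 15*l + l^3 + 7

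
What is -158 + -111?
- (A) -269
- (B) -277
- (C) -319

-158 + -111 = -269
A) -269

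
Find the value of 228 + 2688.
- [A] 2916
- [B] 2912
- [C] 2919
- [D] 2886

228 + 2688 = 2916
A) 2916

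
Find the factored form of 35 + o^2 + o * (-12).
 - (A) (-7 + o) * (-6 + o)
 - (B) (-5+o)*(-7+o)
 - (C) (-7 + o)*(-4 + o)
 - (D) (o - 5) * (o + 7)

We need to factor 35 + o^2 + o * (-12).
The factored form is (-5+o)*(-7+o).
B) (-5+o)*(-7+o)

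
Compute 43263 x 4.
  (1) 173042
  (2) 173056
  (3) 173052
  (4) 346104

43263 * 4 = 173052
3) 173052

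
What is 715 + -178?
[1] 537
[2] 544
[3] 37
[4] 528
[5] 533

715 + -178 = 537
1) 537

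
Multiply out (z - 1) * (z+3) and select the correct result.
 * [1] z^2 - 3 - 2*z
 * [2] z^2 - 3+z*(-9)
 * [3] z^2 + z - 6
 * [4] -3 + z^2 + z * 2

Expanding (z - 1) * (z+3):
= -3 + z^2 + z * 2
4) -3 + z^2 + z * 2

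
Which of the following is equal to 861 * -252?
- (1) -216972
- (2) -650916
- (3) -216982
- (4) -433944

861 * -252 = -216972
1) -216972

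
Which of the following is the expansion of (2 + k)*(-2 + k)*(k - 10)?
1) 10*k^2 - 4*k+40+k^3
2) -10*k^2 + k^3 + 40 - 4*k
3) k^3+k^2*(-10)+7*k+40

Expanding (2 + k)*(-2 + k)*(k - 10):
= -10*k^2 + k^3 + 40 - 4*k
2) -10*k^2 + k^3 + 40 - 4*k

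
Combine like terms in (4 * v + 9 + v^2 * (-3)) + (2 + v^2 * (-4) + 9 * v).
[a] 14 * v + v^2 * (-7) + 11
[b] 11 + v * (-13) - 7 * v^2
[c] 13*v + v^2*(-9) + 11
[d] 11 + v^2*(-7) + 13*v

Adding the polynomials and combining like terms:
(4*v + 9 + v^2*(-3)) + (2 + v^2*(-4) + 9*v)
= 11 + v^2*(-7) + 13*v
d) 11 + v^2*(-7) + 13*v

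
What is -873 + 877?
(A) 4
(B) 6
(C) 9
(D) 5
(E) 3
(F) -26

-873 + 877 = 4
A) 4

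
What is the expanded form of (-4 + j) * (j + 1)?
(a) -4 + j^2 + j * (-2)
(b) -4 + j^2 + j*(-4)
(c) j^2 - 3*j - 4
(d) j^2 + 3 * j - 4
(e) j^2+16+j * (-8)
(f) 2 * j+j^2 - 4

Expanding (-4 + j) * (j + 1):
= j^2 - 3*j - 4
c) j^2 - 3*j - 4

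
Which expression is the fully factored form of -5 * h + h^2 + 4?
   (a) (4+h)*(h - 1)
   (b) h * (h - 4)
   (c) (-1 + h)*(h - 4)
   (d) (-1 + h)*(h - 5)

We need to factor -5 * h + h^2 + 4.
The factored form is (-1 + h)*(h - 4).
c) (-1 + h)*(h - 4)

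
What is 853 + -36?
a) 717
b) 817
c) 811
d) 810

853 + -36 = 817
b) 817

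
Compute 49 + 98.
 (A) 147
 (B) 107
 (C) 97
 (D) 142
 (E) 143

49 + 98 = 147
A) 147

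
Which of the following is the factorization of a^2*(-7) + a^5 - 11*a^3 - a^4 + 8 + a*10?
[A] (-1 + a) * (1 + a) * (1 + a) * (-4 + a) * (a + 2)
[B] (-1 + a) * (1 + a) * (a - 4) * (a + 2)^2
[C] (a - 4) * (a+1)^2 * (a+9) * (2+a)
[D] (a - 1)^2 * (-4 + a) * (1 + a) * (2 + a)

We need to factor a^2*(-7) + a^5 - 11*a^3 - a^4 + 8 + a*10.
The factored form is (-1 + a) * (1 + a) * (1 + a) * (-4 + a) * (a + 2).
A) (-1 + a) * (1 + a) * (1 + a) * (-4 + a) * (a + 2)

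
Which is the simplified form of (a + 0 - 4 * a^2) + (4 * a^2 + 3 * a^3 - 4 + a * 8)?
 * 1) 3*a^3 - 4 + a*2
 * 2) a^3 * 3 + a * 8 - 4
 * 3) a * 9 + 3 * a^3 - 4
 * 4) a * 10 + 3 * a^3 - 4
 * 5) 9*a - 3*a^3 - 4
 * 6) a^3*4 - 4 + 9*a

Adding the polynomials and combining like terms:
(a + 0 - 4*a^2) + (4*a^2 + 3*a^3 - 4 + a*8)
= a * 9 + 3 * a^3 - 4
3) a * 9 + 3 * a^3 - 4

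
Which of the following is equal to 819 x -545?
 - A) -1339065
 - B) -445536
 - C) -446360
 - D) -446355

819 * -545 = -446355
D) -446355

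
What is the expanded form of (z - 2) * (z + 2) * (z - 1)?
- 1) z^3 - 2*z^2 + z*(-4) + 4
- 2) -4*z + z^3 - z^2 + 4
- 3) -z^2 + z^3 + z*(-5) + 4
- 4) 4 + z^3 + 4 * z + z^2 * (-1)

Expanding (z - 2) * (z + 2) * (z - 1):
= -4*z + z^3 - z^2 + 4
2) -4*z + z^3 - z^2 + 4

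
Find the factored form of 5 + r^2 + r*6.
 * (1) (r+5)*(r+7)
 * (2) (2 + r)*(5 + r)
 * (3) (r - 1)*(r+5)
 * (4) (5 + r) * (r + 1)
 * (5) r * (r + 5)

We need to factor 5 + r^2 + r*6.
The factored form is (5 + r) * (r + 1).
4) (5 + r) * (r + 1)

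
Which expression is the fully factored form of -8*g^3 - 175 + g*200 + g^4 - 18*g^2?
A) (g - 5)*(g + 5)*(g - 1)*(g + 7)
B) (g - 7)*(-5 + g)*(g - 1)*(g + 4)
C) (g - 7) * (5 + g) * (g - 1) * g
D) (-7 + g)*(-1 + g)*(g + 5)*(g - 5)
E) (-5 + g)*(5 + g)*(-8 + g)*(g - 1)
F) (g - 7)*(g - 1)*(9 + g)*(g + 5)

We need to factor -8*g^3 - 175 + g*200 + g^4 - 18*g^2.
The factored form is (-7 + g)*(-1 + g)*(g + 5)*(g - 5).
D) (-7 + g)*(-1 + g)*(g + 5)*(g - 5)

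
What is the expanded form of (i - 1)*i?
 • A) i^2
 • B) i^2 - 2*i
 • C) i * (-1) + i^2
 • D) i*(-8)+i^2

Expanding (i - 1)*i:
= i * (-1) + i^2
C) i * (-1) + i^2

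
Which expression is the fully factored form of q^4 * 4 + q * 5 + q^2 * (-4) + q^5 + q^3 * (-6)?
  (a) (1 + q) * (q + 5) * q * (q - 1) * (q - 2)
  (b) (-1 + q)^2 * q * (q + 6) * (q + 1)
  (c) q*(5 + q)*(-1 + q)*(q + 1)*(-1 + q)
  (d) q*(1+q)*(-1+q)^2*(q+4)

We need to factor q^4 * 4 + q * 5 + q^2 * (-4) + q^5 + q^3 * (-6).
The factored form is q*(5 + q)*(-1 + q)*(q + 1)*(-1 + q).
c) q*(5 + q)*(-1 + q)*(q + 1)*(-1 + q)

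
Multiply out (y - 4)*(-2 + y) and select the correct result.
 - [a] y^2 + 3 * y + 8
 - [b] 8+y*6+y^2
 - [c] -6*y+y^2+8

Expanding (y - 4)*(-2 + y):
= -6*y+y^2+8
c) -6*y+y^2+8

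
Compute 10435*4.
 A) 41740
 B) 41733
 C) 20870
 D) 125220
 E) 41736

10435 * 4 = 41740
A) 41740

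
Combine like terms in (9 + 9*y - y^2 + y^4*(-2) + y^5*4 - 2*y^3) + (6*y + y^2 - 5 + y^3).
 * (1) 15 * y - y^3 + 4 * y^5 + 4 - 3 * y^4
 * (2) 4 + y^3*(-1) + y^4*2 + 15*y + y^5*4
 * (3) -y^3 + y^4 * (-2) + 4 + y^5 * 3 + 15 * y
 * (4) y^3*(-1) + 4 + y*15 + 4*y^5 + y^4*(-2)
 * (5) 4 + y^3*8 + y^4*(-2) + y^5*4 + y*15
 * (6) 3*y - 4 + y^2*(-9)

Adding the polynomials and combining like terms:
(9 + 9*y - y^2 + y^4*(-2) + y^5*4 - 2*y^3) + (6*y + y^2 - 5 + y^3)
= y^3*(-1) + 4 + y*15 + 4*y^5 + y^4*(-2)
4) y^3*(-1) + 4 + y*15 + 4*y^5 + y^4*(-2)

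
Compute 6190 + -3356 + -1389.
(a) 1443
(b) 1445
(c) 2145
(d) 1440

First: 6190 + -3356 = 2834
Then: 2834 + -1389 = 1445
b) 1445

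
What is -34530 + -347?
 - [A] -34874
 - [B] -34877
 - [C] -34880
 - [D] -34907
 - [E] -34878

-34530 + -347 = -34877
B) -34877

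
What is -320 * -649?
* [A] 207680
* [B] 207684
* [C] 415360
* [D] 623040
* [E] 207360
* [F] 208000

-320 * -649 = 207680
A) 207680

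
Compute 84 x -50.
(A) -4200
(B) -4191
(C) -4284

84 * -50 = -4200
A) -4200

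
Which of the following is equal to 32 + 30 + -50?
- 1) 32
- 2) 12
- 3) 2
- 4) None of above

First: 32 + 30 = 62
Then: 62 + -50 = 12
2) 12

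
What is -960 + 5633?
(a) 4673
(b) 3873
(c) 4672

-960 + 5633 = 4673
a) 4673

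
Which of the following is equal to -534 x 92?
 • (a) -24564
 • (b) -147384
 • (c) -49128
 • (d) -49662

-534 * 92 = -49128
c) -49128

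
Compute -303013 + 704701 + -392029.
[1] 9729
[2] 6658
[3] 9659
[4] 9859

First: -303013 + 704701 = 401688
Then: 401688 + -392029 = 9659
3) 9659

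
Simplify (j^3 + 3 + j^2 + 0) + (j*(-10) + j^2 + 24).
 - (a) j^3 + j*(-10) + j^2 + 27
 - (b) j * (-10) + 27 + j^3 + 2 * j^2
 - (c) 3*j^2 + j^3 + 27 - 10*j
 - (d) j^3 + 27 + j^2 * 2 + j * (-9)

Adding the polynomials and combining like terms:
(j^3 + 3 + j^2 + 0) + (j*(-10) + j^2 + 24)
= j * (-10) + 27 + j^3 + 2 * j^2
b) j * (-10) + 27 + j^3 + 2 * j^2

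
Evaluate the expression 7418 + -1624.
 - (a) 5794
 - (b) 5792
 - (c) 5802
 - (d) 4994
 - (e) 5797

7418 + -1624 = 5794
a) 5794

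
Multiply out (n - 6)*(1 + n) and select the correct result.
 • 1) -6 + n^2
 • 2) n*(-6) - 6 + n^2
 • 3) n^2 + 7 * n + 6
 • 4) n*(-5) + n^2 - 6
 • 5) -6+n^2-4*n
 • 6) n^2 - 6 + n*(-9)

Expanding (n - 6)*(1 + n):
= n*(-5) + n^2 - 6
4) n*(-5) + n^2 - 6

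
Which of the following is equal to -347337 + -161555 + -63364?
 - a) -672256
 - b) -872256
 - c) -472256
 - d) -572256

First: -347337 + -161555 = -508892
Then: -508892 + -63364 = -572256
d) -572256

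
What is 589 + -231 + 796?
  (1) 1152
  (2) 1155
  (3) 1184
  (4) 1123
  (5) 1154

First: 589 + -231 = 358
Then: 358 + 796 = 1154
5) 1154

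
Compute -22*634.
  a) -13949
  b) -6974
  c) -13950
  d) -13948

-22 * 634 = -13948
d) -13948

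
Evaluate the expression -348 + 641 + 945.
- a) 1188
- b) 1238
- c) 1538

First: -348 + 641 = 293
Then: 293 + 945 = 1238
b) 1238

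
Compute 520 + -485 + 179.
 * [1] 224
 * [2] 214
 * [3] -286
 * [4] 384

First: 520 + -485 = 35
Then: 35 + 179 = 214
2) 214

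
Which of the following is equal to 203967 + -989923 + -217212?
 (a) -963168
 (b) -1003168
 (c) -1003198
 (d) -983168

First: 203967 + -989923 = -785956
Then: -785956 + -217212 = -1003168
b) -1003168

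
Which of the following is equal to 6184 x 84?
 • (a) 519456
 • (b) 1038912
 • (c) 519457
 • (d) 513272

6184 * 84 = 519456
a) 519456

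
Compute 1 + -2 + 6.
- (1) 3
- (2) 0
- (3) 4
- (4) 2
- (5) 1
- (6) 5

First: 1 + -2 = -1
Then: -1 + 6 = 5
6) 5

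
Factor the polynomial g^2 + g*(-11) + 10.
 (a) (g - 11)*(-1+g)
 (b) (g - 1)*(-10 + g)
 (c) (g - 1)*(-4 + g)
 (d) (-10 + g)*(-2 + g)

We need to factor g^2 + g*(-11) + 10.
The factored form is (g - 1)*(-10 + g).
b) (g - 1)*(-10 + g)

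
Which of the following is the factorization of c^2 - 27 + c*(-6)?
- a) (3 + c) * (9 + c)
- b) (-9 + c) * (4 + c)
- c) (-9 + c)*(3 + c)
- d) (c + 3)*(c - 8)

We need to factor c^2 - 27 + c*(-6).
The factored form is (-9 + c)*(3 + c).
c) (-9 + c)*(3 + c)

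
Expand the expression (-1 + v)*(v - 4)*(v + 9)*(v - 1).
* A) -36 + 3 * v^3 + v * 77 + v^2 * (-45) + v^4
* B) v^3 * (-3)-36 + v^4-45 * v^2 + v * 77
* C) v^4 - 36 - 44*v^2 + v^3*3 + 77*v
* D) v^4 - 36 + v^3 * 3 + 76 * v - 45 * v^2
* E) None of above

Expanding (-1 + v)*(v - 4)*(v + 9)*(v - 1):
= -36 + 3 * v^3 + v * 77 + v^2 * (-45) + v^4
A) -36 + 3 * v^3 + v * 77 + v^2 * (-45) + v^4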